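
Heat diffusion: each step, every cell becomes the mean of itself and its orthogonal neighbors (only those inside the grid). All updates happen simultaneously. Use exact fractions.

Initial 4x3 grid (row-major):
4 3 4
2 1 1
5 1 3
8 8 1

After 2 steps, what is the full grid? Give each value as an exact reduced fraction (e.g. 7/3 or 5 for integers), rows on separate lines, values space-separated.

After step 1:
  3 3 8/3
  3 8/5 9/4
  4 18/5 3/2
  7 9/2 4
After step 2:
  3 77/30 95/36
  29/10 269/100 481/240
  22/5 76/25 227/80
  31/6 191/40 10/3

Answer: 3 77/30 95/36
29/10 269/100 481/240
22/5 76/25 227/80
31/6 191/40 10/3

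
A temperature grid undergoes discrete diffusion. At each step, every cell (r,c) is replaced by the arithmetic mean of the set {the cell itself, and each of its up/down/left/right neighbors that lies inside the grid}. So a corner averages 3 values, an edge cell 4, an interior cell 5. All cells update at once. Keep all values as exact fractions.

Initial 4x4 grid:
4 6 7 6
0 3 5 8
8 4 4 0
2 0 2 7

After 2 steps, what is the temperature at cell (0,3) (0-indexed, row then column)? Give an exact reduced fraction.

Step 1: cell (0,3) = 7
Step 2: cell (0,3) = 71/12
Full grid after step 2:
  145/36 269/60 117/20 71/12
  851/240 431/100 91/20 219/40
  863/240 159/50 101/25 31/8
  53/18 743/240 45/16 11/3

Answer: 71/12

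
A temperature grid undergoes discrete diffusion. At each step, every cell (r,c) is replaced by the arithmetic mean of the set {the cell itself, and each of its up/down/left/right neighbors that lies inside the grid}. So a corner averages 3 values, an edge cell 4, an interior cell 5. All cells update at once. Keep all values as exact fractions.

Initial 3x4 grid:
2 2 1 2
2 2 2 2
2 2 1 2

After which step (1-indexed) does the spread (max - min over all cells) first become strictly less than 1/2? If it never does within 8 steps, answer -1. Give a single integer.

Answer: 1

Derivation:
Step 1: max=2, min=8/5, spread=2/5
  -> spread < 1/2 first at step 1
Step 2: max=2, min=203/120, spread=37/120
Step 3: max=139/72, min=1883/1080, spread=101/540
Step 4: max=8609/4500, min=47449/27000, spread=841/5400
Step 5: max=305701/162000, min=107621/60750, spread=11227/97200
Step 6: max=15210457/8100000, min=172865659/97200000, spread=386393/3888000
Step 7: max=906558563/486000000, min=1564700519/874800000, spread=41940559/546750000
Step 8: max=54235718917/29160000000, min=627463923379/349920000000, spread=186917629/2799360000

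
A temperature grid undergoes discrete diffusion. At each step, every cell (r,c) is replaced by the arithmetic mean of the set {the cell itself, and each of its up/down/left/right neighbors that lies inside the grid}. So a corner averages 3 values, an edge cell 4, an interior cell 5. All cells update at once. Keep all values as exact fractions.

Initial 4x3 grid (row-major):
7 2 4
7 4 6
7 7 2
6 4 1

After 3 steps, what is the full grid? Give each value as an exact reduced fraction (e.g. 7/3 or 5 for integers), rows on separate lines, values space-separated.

Answer: 11417/2160 13649/2880 3139/720
3947/720 5959/1200 64/15
4039/720 957/200 1507/360
5699/1080 149/32 4219/1080

Derivation:
After step 1:
  16/3 17/4 4
  25/4 26/5 4
  27/4 24/5 4
  17/3 9/2 7/3
After step 2:
  95/18 1127/240 49/12
  353/60 49/10 43/10
  88/15 101/20 227/60
  203/36 173/40 65/18
After step 3:
  11417/2160 13649/2880 3139/720
  3947/720 5959/1200 64/15
  4039/720 957/200 1507/360
  5699/1080 149/32 4219/1080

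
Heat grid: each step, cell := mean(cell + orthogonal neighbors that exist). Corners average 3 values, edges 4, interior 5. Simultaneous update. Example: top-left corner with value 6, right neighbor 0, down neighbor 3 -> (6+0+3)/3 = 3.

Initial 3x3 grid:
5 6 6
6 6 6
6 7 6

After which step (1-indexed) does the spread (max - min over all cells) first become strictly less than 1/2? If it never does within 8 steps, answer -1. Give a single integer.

Step 1: max=19/3, min=17/3, spread=2/3
Step 2: max=1507/240, min=103/18, spread=401/720
Step 3: max=13397/2160, min=6341/1080, spread=143/432
  -> spread < 1/2 first at step 3
Step 4: max=795079/129600, min=382477/64800, spread=1205/5184
Step 5: max=47546813/7776000, min=23138969/3888000, spread=10151/62208
Step 6: max=2839222111/466560000, min=1392886993/233280000, spread=85517/746496
Step 7: max=169955356517/27993600000, min=83852004821/13996800000, spread=720431/8957952
Step 8: max=10175293489399/1679616000000, min=5040230955637/839808000000, spread=6069221/107495424

Answer: 3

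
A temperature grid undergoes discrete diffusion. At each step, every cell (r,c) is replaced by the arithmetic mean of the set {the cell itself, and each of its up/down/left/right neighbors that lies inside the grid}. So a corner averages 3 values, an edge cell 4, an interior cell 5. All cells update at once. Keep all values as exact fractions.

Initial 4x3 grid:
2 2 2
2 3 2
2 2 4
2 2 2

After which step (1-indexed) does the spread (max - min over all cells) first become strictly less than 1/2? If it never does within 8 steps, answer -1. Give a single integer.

Step 1: max=11/4, min=2, spread=3/4
Step 2: max=631/240, min=2, spread=151/240
Step 3: max=5281/2160, min=767/360, spread=679/2160
  -> spread < 1/2 first at step 3
Step 4: max=521341/216000, min=47261/21600, spread=48731/216000
Step 5: max=2295923/972000, min=5718883/2592000, spread=242147/1555200
Step 6: max=227588747/97200000, min=144654073/64800000, spread=848611/7776000
Step 7: max=16267968781/6998400000, min=20918380783/9331200000, spread=92669311/1119744000
Step 8: max=970810014779/419904000000, min=1261861729997/559872000000, spread=781238953/13436928000

Answer: 3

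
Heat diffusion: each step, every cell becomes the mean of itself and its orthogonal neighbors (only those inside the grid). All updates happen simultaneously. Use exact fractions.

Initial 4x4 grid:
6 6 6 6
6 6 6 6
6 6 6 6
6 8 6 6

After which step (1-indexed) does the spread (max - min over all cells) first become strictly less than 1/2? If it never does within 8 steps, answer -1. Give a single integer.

Answer: 3

Derivation:
Step 1: max=20/3, min=6, spread=2/3
Step 2: max=391/60, min=6, spread=31/60
Step 3: max=3451/540, min=6, spread=211/540
  -> spread < 1/2 first at step 3
Step 4: max=340843/54000, min=6, spread=16843/54000
Step 5: max=3054643/486000, min=27079/4500, spread=130111/486000
Step 6: max=91122367/14580000, min=1627159/270000, spread=3255781/14580000
Step 7: max=2724753691/437400000, min=1631107/270000, spread=82360351/437400000
Step 8: max=81483316891/13122000000, min=294106441/48600000, spread=2074577821/13122000000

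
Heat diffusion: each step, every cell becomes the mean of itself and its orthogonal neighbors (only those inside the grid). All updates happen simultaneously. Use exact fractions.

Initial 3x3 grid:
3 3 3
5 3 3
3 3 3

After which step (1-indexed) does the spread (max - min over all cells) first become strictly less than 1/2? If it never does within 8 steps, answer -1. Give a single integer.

Step 1: max=11/3, min=3, spread=2/3
Step 2: max=427/120, min=3, spread=67/120
Step 3: max=3677/1080, min=307/100, spread=1807/5400
  -> spread < 1/2 first at step 3
Step 4: max=1453963/432000, min=8461/2700, spread=33401/144000
Step 5: max=12893933/3888000, min=853391/270000, spread=3025513/19440000
Step 6: max=5130526867/1555200000, min=45955949/14400000, spread=53531/497664
Step 7: max=305968925849/93312000000, min=12455116051/3888000000, spread=450953/5971968
Step 8: max=18305063560603/5598720000000, min=1500688610519/466560000000, spread=3799043/71663616

Answer: 3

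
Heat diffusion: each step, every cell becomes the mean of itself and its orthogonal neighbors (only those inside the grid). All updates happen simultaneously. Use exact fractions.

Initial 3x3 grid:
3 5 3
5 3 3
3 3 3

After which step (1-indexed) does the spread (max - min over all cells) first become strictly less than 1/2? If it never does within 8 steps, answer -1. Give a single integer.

Step 1: max=13/3, min=3, spread=4/3
Step 2: max=153/40, min=3, spread=33/40
Step 3: max=2057/540, min=146/45, spread=61/108
Step 4: max=118639/32400, min=4411/1350, spread=511/1296
  -> spread < 1/2 first at step 4
Step 5: max=7061933/1944000, min=60401/18000, spread=4309/15552
Step 6: max=417303751/116640000, min=8221237/2430000, spread=36295/186624
Step 7: max=24880370597/6998400000, min=1993735831/583200000, spread=305773/2239488
Step 8: max=1483026670159/419904000000, min=20038575497/5832000000, spread=2575951/26873856

Answer: 4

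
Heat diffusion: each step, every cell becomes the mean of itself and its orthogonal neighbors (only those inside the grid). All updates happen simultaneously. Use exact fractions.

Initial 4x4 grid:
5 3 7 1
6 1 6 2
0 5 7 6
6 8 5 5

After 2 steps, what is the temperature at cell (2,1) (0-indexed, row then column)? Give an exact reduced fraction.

Step 1: cell (2,1) = 21/5
Step 2: cell (2,1) = 489/100
Full grid after step 2:
  35/9 1027/240 971/240 34/9
  967/240 4 113/25 1001/240
  967/240 489/100 517/100 1193/240
  179/36 1267/240 1403/240 199/36

Answer: 489/100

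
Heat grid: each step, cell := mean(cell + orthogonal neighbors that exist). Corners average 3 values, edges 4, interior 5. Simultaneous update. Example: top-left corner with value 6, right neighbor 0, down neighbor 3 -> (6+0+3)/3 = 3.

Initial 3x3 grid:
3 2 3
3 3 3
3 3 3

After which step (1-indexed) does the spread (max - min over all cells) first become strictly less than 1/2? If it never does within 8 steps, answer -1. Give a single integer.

Step 1: max=3, min=8/3, spread=1/3
  -> spread < 1/2 first at step 1
Step 2: max=3, min=653/240, spread=67/240
Step 3: max=593/200, min=6043/2160, spread=1807/10800
Step 4: max=15839/5400, min=2434037/864000, spread=33401/288000
Step 5: max=1576609/540000, min=22098067/7776000, spread=3025513/38880000
Step 6: max=83644051/28800000, min=8866273133/3110400000, spread=53531/995328
Step 7: max=22536883949/7776000000, min=533839074151/186624000000, spread=450953/11943936
Step 8: max=2698351389481/933120000000, min=32083416439397/11197440000000, spread=3799043/143327232

Answer: 1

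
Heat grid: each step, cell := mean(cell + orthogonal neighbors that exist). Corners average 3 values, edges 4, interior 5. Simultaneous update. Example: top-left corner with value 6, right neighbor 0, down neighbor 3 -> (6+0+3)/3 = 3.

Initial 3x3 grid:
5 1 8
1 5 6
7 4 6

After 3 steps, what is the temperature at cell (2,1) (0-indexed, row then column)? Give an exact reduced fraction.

Answer: 35639/7200

Derivation:
Step 1: cell (2,1) = 11/2
Step 2: cell (2,1) = 547/120
Step 3: cell (2,1) = 35639/7200
Full grid after step 3:
  8129/2160 64603/14400 71/15
  30539/7200 6559/1500 75253/14400
  767/180 35639/7200 10979/2160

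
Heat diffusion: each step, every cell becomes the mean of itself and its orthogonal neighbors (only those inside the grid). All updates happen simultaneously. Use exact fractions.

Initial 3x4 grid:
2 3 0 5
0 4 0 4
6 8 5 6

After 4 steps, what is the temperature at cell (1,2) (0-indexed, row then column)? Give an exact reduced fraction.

Answer: 137293/40000

Derivation:
Step 1: cell (1,2) = 13/5
Step 2: cell (1,2) = 161/50
Step 3: cell (1,2) = 3423/1000
Step 4: cell (1,2) = 137293/40000
Full grid after step 4:
  181741/64800 599647/216000 210569/72000 133229/43200
  709877/216000 604481/180000 137293/40000 1020391/288000
  62329/16200 424511/108000 144347/36000 6377/1600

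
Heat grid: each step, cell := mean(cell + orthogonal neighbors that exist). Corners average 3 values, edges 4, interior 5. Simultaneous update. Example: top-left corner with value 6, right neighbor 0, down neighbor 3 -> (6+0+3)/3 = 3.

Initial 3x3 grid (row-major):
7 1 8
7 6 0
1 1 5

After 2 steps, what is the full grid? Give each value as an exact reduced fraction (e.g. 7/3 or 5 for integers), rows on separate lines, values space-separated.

After step 1:
  5 11/2 3
  21/4 3 19/4
  3 13/4 2
After step 2:
  21/4 33/8 53/12
  65/16 87/20 51/16
  23/6 45/16 10/3

Answer: 21/4 33/8 53/12
65/16 87/20 51/16
23/6 45/16 10/3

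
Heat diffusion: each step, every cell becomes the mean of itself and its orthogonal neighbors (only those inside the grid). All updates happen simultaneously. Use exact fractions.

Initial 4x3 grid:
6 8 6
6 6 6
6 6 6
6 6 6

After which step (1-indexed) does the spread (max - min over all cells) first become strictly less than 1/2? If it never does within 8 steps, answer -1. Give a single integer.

Step 1: max=20/3, min=6, spread=2/3
Step 2: max=787/120, min=6, spread=67/120
Step 3: max=6917/1080, min=6, spread=437/1080
  -> spread < 1/2 first at step 3
Step 4: max=2749531/432000, min=3009/500, spread=29951/86400
Step 5: max=24543821/3888000, min=20408/3375, spread=206761/777600
Step 6: max=9787395571/1555200000, min=16365671/2700000, spread=14430763/62208000
Step 7: max=584979741689/93312000000, min=1313652727/216000000, spread=139854109/746496000
Step 8: max=35014791890251/5598720000000, min=118491228977/19440000000, spread=7114543559/44789760000

Answer: 3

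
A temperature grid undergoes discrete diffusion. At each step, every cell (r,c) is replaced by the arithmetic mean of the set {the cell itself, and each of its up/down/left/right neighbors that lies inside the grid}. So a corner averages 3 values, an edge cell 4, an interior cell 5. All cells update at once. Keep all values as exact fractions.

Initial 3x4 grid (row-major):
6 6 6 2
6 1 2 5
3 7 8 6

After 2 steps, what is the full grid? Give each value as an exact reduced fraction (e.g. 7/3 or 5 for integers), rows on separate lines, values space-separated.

After step 1:
  6 19/4 4 13/3
  4 22/5 22/5 15/4
  16/3 19/4 23/4 19/3
After step 2:
  59/12 383/80 1049/240 145/36
  74/15 223/50 223/50 1129/240
  169/36 607/120 637/120 95/18

Answer: 59/12 383/80 1049/240 145/36
74/15 223/50 223/50 1129/240
169/36 607/120 637/120 95/18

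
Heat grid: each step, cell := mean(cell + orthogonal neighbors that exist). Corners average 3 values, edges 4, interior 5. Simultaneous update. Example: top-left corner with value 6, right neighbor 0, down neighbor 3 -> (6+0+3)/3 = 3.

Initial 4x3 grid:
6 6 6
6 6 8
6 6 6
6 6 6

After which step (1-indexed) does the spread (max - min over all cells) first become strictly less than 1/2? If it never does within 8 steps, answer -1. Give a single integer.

Step 1: max=20/3, min=6, spread=2/3
Step 2: max=391/60, min=6, spread=31/60
Step 3: max=3451/540, min=6, spread=211/540
  -> spread < 1/2 first at step 3
Step 4: max=340897/54000, min=5447/900, spread=14077/54000
Step 5: max=3056407/486000, min=327683/54000, spread=5363/24300
Step 6: max=91220809/14580000, min=182869/30000, spread=93859/583200
Step 7: max=5459074481/874800000, min=296936467/48600000, spread=4568723/34992000
Step 8: max=326708435629/52488000000, min=8929618889/1458000000, spread=8387449/83980800

Answer: 3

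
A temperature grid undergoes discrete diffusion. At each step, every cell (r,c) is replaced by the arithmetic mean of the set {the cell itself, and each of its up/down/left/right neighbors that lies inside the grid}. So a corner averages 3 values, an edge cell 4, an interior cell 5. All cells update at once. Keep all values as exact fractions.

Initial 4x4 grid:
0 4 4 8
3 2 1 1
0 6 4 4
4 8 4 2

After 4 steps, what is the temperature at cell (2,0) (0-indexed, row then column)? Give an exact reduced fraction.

Answer: 60959/18000

Derivation:
Step 1: cell (2,0) = 13/4
Step 2: cell (2,0) = 25/8
Step 3: cell (2,0) = 83/24
Step 4: cell (2,0) = 60959/18000
Full grid after step 4:
  170711/64800 128749/43200 704657/216000 56891/16200
  31597/10800 110029/36000 19186/5625 740027/216000
  60959/18000 108461/30000 642269/180000 774011/216000
  311/80 141313/36000 421603/108000 239147/64800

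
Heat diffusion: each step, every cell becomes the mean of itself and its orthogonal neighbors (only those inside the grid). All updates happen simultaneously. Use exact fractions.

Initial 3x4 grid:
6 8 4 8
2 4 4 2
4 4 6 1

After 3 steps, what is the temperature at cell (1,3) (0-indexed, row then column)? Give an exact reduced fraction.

Step 1: cell (1,3) = 15/4
Step 2: cell (1,3) = 185/48
Step 3: cell (1,3) = 59543/14400
Full grid after step 3:
  5227/1080 17797/3600 8791/1800 1973/432
  992/225 26917/6000 12941/3000 59543/14400
  8789/2160 29219/7200 9413/2400 67/18

Answer: 59543/14400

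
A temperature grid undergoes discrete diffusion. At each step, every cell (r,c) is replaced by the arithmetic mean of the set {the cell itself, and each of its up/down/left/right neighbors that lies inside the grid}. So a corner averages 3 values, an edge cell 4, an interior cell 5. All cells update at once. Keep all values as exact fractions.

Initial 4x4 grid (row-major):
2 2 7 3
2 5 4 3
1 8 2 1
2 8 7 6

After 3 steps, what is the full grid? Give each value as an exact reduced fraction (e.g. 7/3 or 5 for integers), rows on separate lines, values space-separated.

After step 1:
  2 4 4 13/3
  5/2 21/5 21/5 11/4
  13/4 24/5 22/5 3
  11/3 25/4 23/4 14/3
After step 2:
  17/6 71/20 62/15 133/36
  239/80 197/50 391/100 857/240
  853/240 229/50 443/100 889/240
  79/18 307/60 79/15 161/36
After step 3:
  2249/720 4337/1200 13759/3600 8207/2160
  2663/800 7587/2000 23981/6000 26783/7200
  27919/7200 5189/1200 26269/6000 29119/7200
  9403/2160 17417/3600 17357/3600 9679/2160

Answer: 2249/720 4337/1200 13759/3600 8207/2160
2663/800 7587/2000 23981/6000 26783/7200
27919/7200 5189/1200 26269/6000 29119/7200
9403/2160 17417/3600 17357/3600 9679/2160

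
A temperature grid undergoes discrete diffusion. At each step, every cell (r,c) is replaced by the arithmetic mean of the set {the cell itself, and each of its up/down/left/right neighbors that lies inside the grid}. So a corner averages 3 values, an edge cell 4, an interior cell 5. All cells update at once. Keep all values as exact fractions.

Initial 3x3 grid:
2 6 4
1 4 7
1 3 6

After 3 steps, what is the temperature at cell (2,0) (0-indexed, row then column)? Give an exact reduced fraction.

Step 1: cell (2,0) = 5/3
Step 2: cell (2,0) = 43/18
Step 3: cell (2,0) = 3161/1080
Full grid after step 3:
  149/45 14381/3600 10297/2160
  5353/1800 23413/6000 22283/4800
  3161/1080 8729/2400 9707/2160

Answer: 3161/1080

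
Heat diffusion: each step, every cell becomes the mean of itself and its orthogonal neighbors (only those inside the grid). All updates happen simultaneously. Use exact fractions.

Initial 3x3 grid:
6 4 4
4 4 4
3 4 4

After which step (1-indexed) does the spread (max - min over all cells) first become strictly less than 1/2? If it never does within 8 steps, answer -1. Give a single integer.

Step 1: max=14/3, min=11/3, spread=1
Step 2: max=161/36, min=185/48, spread=89/144
Step 3: max=1859/432, min=565/144, spread=41/108
  -> spread < 1/2 first at step 3
Step 4: max=109837/25920, min=3811/960, spread=347/1296
Step 5: max=6510899/1555200, min=2072933/518400, spread=2921/15552
Step 6: max=388045453/93312000, min=125246651/31104000, spread=24611/186624
Step 7: max=23163184691/5598720000, min=2516095799/622080000, spread=207329/2239488
Step 8: max=1385236539277/335923200000, min=454467867259/111974400000, spread=1746635/26873856

Answer: 3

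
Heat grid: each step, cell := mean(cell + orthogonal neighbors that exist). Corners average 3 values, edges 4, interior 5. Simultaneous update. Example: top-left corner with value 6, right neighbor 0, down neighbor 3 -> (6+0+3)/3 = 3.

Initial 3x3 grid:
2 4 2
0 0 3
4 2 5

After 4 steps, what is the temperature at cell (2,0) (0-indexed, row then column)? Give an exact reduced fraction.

Answer: 3451/1600

Derivation:
Step 1: cell (2,0) = 2
Step 2: cell (2,0) = 25/12
Step 3: cell (2,0) = 1531/720
Step 4: cell (2,0) = 3451/1600
Full grid after step 4:
  43751/21600 79373/36000 51451/21600
  99539/48000 812899/360000 1069351/432000
  3451/1600 2035577/864000 327331/129600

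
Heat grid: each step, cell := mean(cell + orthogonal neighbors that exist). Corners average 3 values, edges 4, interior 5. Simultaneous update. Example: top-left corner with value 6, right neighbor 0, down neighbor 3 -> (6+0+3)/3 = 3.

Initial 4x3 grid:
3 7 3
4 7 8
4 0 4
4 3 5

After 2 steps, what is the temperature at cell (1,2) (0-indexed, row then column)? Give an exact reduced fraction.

Step 1: cell (1,2) = 11/2
Step 2: cell (1,2) = 419/80
Full grid after step 2:
  85/18 313/60 11/2
  521/120 119/25 419/80
  443/120 381/100 347/80
  29/9 107/30 15/4

Answer: 419/80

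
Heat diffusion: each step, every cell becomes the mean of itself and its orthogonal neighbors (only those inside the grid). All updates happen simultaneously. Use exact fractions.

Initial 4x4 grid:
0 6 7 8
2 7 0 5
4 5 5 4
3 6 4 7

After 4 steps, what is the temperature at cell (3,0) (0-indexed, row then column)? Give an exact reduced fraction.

Step 1: cell (3,0) = 13/3
Step 2: cell (3,0) = 37/9
Step 3: cell (3,0) = 9479/2160
Step 4: cell (3,0) = 55333/12960
Full grid after step 4:
  32639/8100 927451/216000 1055539/216000 326029/64800
  848821/216000 39419/9000 838603/180000 271471/54000
  181081/43200 778127/180000 47743/10000 86431/18000
  55333/12960 3959/864 168757/36000 17671/3600

Answer: 55333/12960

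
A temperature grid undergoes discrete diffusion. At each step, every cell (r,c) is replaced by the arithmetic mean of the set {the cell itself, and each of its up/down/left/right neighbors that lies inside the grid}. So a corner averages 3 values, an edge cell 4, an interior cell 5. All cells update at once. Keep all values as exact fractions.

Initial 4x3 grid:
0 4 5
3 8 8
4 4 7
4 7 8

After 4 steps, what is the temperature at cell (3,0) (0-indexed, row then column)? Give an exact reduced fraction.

Step 1: cell (3,0) = 5
Step 2: cell (3,0) = 29/6
Step 3: cell (3,0) = 743/144
Step 4: cell (3,0) = 74917/14400
Full grid after step 4:
  556063/129600 1371449/288000 694913/129600
  483949/108000 615581/120000 1226773/216000
  59381/12000 1974193/360000 1315733/216000
  74917/14400 4972637/864000 799003/129600

Answer: 74917/14400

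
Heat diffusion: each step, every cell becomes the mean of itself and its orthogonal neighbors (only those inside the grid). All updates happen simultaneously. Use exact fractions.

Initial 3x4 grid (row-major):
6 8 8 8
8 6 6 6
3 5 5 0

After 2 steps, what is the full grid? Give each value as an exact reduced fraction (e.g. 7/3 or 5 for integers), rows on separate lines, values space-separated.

After step 1:
  22/3 7 15/2 22/3
  23/4 33/5 31/5 5
  16/3 19/4 4 11/3
After step 2:
  241/36 853/120 841/120 119/18
  1501/240 303/50 293/50 111/20
  95/18 1241/240 1117/240 38/9

Answer: 241/36 853/120 841/120 119/18
1501/240 303/50 293/50 111/20
95/18 1241/240 1117/240 38/9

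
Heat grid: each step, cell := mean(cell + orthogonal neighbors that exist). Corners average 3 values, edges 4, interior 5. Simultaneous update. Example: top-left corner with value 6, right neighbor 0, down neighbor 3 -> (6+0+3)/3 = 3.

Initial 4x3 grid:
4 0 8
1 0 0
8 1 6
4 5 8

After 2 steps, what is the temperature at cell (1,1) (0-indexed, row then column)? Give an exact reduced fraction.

Answer: 283/100

Derivation:
Step 1: cell (1,1) = 2/5
Step 2: cell (1,1) = 283/100
Full grid after step 2:
  95/36 29/15 55/18
  529/240 283/100 619/240
  197/48 323/100 211/48
  41/9 41/8 175/36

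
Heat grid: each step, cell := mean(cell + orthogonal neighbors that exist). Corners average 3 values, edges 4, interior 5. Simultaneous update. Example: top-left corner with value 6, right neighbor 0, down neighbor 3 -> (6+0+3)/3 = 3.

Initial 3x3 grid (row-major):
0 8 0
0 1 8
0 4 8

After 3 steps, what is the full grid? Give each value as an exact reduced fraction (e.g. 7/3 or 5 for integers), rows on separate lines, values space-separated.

After step 1:
  8/3 9/4 16/3
  1/4 21/5 17/4
  4/3 13/4 20/3
After step 2:
  31/18 289/80 71/18
  169/80 71/25 409/80
  29/18 309/80 85/18
After step 3:
  2681/1080 14543/4800 4561/1080
  9943/4800 877/250 19943/4800
  2731/1080 15643/4800 4931/1080

Answer: 2681/1080 14543/4800 4561/1080
9943/4800 877/250 19943/4800
2731/1080 15643/4800 4931/1080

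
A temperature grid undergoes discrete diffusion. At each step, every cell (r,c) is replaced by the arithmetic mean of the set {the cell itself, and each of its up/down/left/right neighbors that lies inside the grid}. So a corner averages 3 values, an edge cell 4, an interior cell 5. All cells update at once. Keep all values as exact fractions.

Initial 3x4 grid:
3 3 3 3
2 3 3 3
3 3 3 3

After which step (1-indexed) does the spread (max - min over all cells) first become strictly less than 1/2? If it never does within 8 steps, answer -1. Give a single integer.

Answer: 1

Derivation:
Step 1: max=3, min=8/3, spread=1/3
  -> spread < 1/2 first at step 1
Step 2: max=3, min=653/240, spread=67/240
Step 3: max=3, min=6043/2160, spread=437/2160
Step 4: max=2991/1000, min=2434469/864000, spread=29951/172800
Step 5: max=10046/3375, min=22112179/7776000, spread=206761/1555200
Step 6: max=16034329/5400000, min=8875004429/3110400000, spread=14430763/124416000
Step 7: max=1278347273/432000000, min=534764258311/186624000000, spread=139854109/1492992000
Step 8: max=114788771023/38880000000, min=32169848109749/11197440000000, spread=7114543559/89579520000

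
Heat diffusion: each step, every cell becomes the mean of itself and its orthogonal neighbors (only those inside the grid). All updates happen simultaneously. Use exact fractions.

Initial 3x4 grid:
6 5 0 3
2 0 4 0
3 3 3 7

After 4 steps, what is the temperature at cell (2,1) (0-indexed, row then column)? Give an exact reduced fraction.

Answer: 314507/108000

Derivation:
Step 1: cell (2,1) = 9/4
Step 2: cell (2,1) = 359/120
Step 3: cell (2,1) = 9671/3600
Step 4: cell (2,1) = 314507/108000
Full grid after step 4:
  379459/129600 625139/216000 183733/72000 3529/1350
  856307/288000 329063/120000 15901/5625 1144693/432000
  363809/129600 314507/108000 303787/108000 192917/64800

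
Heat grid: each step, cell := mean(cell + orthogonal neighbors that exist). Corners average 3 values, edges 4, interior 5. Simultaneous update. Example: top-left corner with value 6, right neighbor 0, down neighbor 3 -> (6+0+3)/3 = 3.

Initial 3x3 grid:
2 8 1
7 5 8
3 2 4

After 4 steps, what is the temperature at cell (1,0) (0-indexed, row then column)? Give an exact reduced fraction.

Step 1: cell (1,0) = 17/4
Step 2: cell (1,0) = 239/48
Step 3: cell (1,0) = 12949/2880
Step 4: cell (1,0) = 814823/172800
Full grid after step 4:
  123259/25920 53353/10800 62747/12960
  814823/172800 36989/8000 416849/86400
  38183/8640 395749/86400 7339/1620

Answer: 814823/172800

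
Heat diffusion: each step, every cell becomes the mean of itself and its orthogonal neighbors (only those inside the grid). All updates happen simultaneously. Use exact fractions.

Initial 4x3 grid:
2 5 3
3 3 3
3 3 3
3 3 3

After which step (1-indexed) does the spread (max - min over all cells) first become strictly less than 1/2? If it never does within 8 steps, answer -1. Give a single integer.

Answer: 2

Derivation:
Step 1: max=11/3, min=11/4, spread=11/12
Step 2: max=273/80, min=47/16, spread=19/40
  -> spread < 1/2 first at step 2
Step 3: max=7189/2160, min=143/48, spread=377/1080
Step 4: max=933289/288000, min=4507/1500, spread=13589/57600
Step 5: max=25071397/7776000, min=650867/216000, spread=328037/1555200
Step 6: max=1489496303/466560000, min=19659649/6480000, spread=2960063/18662400
Step 7: max=88987971877/27993600000, min=197201561/64800000, spread=151875901/1119744000
Step 8: max=5313788277743/1679616000000, min=1113892721/364500000, spread=289552991/2687385600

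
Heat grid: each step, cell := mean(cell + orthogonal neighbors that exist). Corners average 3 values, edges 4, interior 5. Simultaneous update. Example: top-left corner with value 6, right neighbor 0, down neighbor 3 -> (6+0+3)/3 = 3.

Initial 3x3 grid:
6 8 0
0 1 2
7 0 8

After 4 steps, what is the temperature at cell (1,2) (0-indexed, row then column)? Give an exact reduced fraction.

Answer: 2732593/864000

Derivation:
Step 1: cell (1,2) = 11/4
Step 2: cell (1,2) = 697/240
Step 3: cell (1,2) = 46019/14400
Step 4: cell (1,2) = 2732593/864000
Full grid after step 4:
  451679/129600 966031/288000 214127/64800
  477203/144000 37063/11250 2732593/864000
  210977/64800 169873/54000 409729/129600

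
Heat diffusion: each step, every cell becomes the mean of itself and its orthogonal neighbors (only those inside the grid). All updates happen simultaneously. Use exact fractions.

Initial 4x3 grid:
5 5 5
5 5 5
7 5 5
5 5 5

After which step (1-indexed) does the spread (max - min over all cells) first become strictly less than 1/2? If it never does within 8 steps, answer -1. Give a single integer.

Step 1: max=17/3, min=5, spread=2/3
Step 2: max=331/60, min=5, spread=31/60
Step 3: max=2911/540, min=5, spread=211/540
  -> spread < 1/2 first at step 3
Step 4: max=286897/54000, min=4547/900, spread=14077/54000
Step 5: max=2570407/486000, min=273683/54000, spread=5363/24300
Step 6: max=76640809/14580000, min=152869/30000, spread=93859/583200
Step 7: max=4584274481/874800000, min=248336467/48600000, spread=4568723/34992000
Step 8: max=274220435629/52488000000, min=7471618889/1458000000, spread=8387449/83980800

Answer: 3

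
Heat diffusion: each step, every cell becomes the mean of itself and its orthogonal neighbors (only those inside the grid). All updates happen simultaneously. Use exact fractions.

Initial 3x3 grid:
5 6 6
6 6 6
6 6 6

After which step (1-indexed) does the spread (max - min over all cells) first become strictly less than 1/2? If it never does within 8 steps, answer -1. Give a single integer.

Step 1: max=6, min=17/3, spread=1/3
  -> spread < 1/2 first at step 1
Step 2: max=6, min=103/18, spread=5/18
Step 3: max=6, min=1255/216, spread=41/216
Step 4: max=2149/360, min=75629/12960, spread=347/2592
Step 5: max=21443/3600, min=4558663/777600, spread=2921/31104
Step 6: max=2566517/432000, min=274107461/46656000, spread=24611/373248
Step 7: max=57663259/9720000, min=16477437967/2799360000, spread=207329/4478976
Step 8: max=3071598401/518400000, min=989739647549/167961600000, spread=1746635/53747712

Answer: 1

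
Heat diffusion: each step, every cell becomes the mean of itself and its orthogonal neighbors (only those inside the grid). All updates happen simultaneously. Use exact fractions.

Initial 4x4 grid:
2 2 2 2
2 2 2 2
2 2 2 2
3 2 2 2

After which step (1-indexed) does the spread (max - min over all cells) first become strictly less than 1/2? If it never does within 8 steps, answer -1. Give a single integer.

Step 1: max=7/3, min=2, spread=1/3
  -> spread < 1/2 first at step 1
Step 2: max=41/18, min=2, spread=5/18
Step 3: max=473/216, min=2, spread=41/216
Step 4: max=14003/6480, min=2, spread=1043/6480
Step 5: max=414353/194400, min=2, spread=25553/194400
Step 6: max=12335459/5832000, min=36079/18000, spread=645863/5832000
Step 7: max=367561691/174960000, min=240971/120000, spread=16225973/174960000
Step 8: max=10975077983/5248800000, min=108701/54000, spread=409340783/5248800000

Answer: 1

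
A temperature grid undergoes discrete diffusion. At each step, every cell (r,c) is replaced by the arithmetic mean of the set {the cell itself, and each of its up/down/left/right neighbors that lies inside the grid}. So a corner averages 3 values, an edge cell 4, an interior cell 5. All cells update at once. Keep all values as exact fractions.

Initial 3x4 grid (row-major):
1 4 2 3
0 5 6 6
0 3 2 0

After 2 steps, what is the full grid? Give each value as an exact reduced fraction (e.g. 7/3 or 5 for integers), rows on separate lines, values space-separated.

After step 1:
  5/3 3 15/4 11/3
  3/2 18/5 21/5 15/4
  1 5/2 11/4 8/3
After step 2:
  37/18 721/240 877/240 67/18
  233/120 74/25 361/100 857/240
  5/3 197/80 727/240 55/18

Answer: 37/18 721/240 877/240 67/18
233/120 74/25 361/100 857/240
5/3 197/80 727/240 55/18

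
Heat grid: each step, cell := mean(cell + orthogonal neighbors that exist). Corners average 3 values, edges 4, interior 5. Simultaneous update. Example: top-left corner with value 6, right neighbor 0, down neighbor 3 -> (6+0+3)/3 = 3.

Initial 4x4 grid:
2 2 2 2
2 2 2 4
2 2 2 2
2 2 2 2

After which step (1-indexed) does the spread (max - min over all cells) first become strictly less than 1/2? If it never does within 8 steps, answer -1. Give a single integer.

Answer: 3

Derivation:
Step 1: max=8/3, min=2, spread=2/3
Step 2: max=151/60, min=2, spread=31/60
Step 3: max=1291/540, min=2, spread=211/540
  -> spread < 1/2 first at step 3
Step 4: max=124843/54000, min=2, spread=16843/54000
Step 5: max=1110643/486000, min=9079/4500, spread=130111/486000
Step 6: max=32802367/14580000, min=547159/270000, spread=3255781/14580000
Step 7: max=975153691/437400000, min=551107/270000, spread=82360351/437400000
Step 8: max=28995316891/13122000000, min=99706441/48600000, spread=2074577821/13122000000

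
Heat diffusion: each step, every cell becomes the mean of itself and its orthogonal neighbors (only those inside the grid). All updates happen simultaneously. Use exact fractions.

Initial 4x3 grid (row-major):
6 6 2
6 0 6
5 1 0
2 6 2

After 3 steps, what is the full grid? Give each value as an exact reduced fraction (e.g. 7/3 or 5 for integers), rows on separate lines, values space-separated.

Answer: 359/80 28177/7200 7963/2160
9469/2400 10913/3000 21757/7200
26057/7200 6047/2000 19807/7200
3667/1080 14473/4800 713/270

Derivation:
After step 1:
  6 7/2 14/3
  17/4 19/5 2
  7/2 12/5 9/4
  13/3 11/4 8/3
After step 2:
  55/12 539/120 61/18
  351/80 319/100 763/240
  869/240 147/50 559/240
  127/36 243/80 23/9
After step 3:
  359/80 28177/7200 7963/2160
  9469/2400 10913/3000 21757/7200
  26057/7200 6047/2000 19807/7200
  3667/1080 14473/4800 713/270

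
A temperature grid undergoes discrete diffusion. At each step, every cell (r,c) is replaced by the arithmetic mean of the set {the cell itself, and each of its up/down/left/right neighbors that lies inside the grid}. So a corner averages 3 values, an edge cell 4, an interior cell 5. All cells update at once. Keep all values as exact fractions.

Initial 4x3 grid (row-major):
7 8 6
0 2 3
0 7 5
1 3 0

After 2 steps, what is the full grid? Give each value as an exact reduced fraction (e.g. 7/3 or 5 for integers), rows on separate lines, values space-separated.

Answer: 13/3 245/48 185/36
53/16 97/25 209/48
539/240 159/50 829/240
73/36 203/80 55/18

Derivation:
After step 1:
  5 23/4 17/3
  9/4 4 4
  2 17/5 15/4
  4/3 11/4 8/3
After step 2:
  13/3 245/48 185/36
  53/16 97/25 209/48
  539/240 159/50 829/240
  73/36 203/80 55/18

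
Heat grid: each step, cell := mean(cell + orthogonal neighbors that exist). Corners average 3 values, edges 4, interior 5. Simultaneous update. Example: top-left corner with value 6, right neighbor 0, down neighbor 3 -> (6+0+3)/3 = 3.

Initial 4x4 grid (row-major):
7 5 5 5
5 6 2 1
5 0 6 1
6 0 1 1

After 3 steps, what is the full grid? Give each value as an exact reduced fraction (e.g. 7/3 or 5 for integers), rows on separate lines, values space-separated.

After step 1:
  17/3 23/4 17/4 11/3
  23/4 18/5 4 9/4
  4 17/5 2 9/4
  11/3 7/4 2 1
After step 2:
  103/18 289/60 53/12 61/18
  1141/240 9/2 161/50 73/24
  1009/240 59/20 273/100 15/8
  113/36 649/240 27/16 7/4
After step 3:
  11011/2160 1751/360 7129/1800 781/216
  1381/288 24289/6000 2149/600 10373/3600
  5417/1440 10253/3000 997/400 2819/1200
  3617/1080 3773/1440 5323/2400 85/48

Answer: 11011/2160 1751/360 7129/1800 781/216
1381/288 24289/6000 2149/600 10373/3600
5417/1440 10253/3000 997/400 2819/1200
3617/1080 3773/1440 5323/2400 85/48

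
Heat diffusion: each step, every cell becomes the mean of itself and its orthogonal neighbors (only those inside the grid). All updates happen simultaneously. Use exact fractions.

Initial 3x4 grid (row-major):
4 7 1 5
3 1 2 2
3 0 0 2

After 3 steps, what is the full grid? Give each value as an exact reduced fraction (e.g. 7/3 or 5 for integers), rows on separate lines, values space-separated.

Answer: 7291/2160 10799/3600 10439/3600 5587/2160
38291/14400 15169/6000 4103/2000 3599/1600
1577/720 343/200 379/225 3467/2160

Derivation:
After step 1:
  14/3 13/4 15/4 8/3
  11/4 13/5 6/5 11/4
  2 1 1 4/3
After step 2:
  32/9 107/30 163/60 55/18
  721/240 54/25 113/50 159/80
  23/12 33/20 17/15 61/36
After step 3:
  7291/2160 10799/3600 10439/3600 5587/2160
  38291/14400 15169/6000 4103/2000 3599/1600
  1577/720 343/200 379/225 3467/2160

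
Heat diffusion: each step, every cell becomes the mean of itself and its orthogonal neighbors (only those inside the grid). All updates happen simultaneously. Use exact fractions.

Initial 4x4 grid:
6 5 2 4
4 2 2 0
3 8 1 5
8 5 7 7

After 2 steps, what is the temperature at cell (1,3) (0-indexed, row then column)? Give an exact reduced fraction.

Step 1: cell (1,3) = 11/4
Step 2: cell (1,3) = 47/20
Full grid after step 2:
  25/6 81/20 13/5 8/3
  187/40 169/50 81/25 47/20
  559/120 507/100 361/100 127/30
  217/36 317/60 86/15 175/36

Answer: 47/20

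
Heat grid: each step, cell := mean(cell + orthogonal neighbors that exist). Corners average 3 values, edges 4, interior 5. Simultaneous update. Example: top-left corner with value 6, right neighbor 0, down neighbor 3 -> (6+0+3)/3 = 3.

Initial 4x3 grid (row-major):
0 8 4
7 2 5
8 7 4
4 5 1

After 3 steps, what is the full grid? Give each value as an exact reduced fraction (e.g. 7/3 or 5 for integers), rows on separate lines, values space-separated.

After step 1:
  5 7/2 17/3
  17/4 29/5 15/4
  13/2 26/5 17/4
  17/3 17/4 10/3
After step 2:
  17/4 599/120 155/36
  431/80 9/2 73/15
  1297/240 26/5 62/15
  197/36 369/80 71/18
After step 3:
  3511/720 6497/1440 5099/1080
  469/96 5987/1200 641/144
  7727/1440 477/100 1633/360
  697/135 923/192 9137/2160

Answer: 3511/720 6497/1440 5099/1080
469/96 5987/1200 641/144
7727/1440 477/100 1633/360
697/135 923/192 9137/2160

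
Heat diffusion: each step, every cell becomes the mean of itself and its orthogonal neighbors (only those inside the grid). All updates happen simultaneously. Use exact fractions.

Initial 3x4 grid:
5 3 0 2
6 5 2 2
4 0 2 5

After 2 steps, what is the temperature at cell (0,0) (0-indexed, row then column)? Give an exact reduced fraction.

Step 1: cell (0,0) = 14/3
Step 2: cell (0,0) = 155/36
Full grid after step 2:
  155/36 193/60 32/15 35/18
  81/20 82/25 243/100 557/240
  133/36 173/60 51/20 8/3

Answer: 155/36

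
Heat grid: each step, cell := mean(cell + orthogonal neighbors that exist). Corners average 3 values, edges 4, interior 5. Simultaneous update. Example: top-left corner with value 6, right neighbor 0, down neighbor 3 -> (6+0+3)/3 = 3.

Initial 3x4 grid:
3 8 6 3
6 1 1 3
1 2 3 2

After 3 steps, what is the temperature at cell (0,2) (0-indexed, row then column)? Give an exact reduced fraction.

Step 1: cell (0,2) = 9/2
Step 2: cell (0,2) = 79/20
Step 3: cell (0,2) = 1513/400
Full grid after step 3:
  9091/2160 1789/450 1513/400 279/80
  49103/14400 10211/3000 1147/375 42653/14400
  1061/360 6283/2400 18409/7200 1357/540

Answer: 1513/400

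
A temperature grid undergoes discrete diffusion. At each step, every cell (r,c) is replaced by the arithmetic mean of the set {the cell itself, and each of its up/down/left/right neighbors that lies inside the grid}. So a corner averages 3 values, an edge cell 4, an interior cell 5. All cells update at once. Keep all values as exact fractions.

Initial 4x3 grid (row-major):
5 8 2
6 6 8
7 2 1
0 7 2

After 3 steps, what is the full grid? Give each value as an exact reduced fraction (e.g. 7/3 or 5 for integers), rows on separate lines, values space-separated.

Answer: 311/54 79717/14400 85/16
38441/7200 15349/3000 239/50
32521/7200 1087/250 14323/3600
4433/1080 17689/4800 7781/2160

Derivation:
After step 1:
  19/3 21/4 6
  6 6 17/4
  15/4 23/5 13/4
  14/3 11/4 10/3
After step 2:
  211/36 283/48 31/6
  265/48 261/50 39/8
  1141/240 407/100 463/120
  67/18 307/80 28/9
After step 3:
  311/54 79717/14400 85/16
  38441/7200 15349/3000 239/50
  32521/7200 1087/250 14323/3600
  4433/1080 17689/4800 7781/2160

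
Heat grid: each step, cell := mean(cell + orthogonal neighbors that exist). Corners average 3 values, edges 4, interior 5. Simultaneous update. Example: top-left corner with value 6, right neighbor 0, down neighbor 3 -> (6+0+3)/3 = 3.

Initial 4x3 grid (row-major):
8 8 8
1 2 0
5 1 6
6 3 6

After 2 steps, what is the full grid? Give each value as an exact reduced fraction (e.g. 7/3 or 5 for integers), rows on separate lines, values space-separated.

After step 1:
  17/3 13/2 16/3
  4 12/5 4
  13/4 17/5 13/4
  14/3 4 5
After step 2:
  97/18 199/40 95/18
  919/240 203/50 899/240
  919/240 163/50 313/80
  143/36 64/15 49/12

Answer: 97/18 199/40 95/18
919/240 203/50 899/240
919/240 163/50 313/80
143/36 64/15 49/12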